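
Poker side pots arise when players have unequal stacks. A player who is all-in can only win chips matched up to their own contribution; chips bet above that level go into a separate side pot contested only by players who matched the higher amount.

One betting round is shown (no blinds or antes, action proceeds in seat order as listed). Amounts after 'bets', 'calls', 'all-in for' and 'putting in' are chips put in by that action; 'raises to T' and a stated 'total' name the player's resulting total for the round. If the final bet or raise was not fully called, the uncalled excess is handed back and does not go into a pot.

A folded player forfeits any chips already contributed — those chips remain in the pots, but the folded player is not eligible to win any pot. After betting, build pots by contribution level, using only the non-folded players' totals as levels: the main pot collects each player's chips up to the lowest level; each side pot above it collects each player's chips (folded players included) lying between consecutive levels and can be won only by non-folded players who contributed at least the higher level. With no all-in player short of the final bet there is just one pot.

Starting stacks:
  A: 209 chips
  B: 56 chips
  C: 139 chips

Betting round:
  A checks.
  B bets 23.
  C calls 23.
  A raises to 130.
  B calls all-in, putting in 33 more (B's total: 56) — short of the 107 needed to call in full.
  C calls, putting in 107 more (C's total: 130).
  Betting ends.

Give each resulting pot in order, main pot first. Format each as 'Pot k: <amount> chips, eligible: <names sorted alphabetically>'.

Contributions: A=130, B=56, C=130
Pot levels (distinct totals of non-folded players): 56, 130
Layer 1-56: 56 each from A, B, C = 56*3 = 168 chips; eligible A, B, C
Layer 57-130: 74 each from A, C = 74*2 = 148 chips; eligible A, C

Pot 1: 168 chips, eligible: A, B, C
Pot 2: 148 chips, eligible: A, C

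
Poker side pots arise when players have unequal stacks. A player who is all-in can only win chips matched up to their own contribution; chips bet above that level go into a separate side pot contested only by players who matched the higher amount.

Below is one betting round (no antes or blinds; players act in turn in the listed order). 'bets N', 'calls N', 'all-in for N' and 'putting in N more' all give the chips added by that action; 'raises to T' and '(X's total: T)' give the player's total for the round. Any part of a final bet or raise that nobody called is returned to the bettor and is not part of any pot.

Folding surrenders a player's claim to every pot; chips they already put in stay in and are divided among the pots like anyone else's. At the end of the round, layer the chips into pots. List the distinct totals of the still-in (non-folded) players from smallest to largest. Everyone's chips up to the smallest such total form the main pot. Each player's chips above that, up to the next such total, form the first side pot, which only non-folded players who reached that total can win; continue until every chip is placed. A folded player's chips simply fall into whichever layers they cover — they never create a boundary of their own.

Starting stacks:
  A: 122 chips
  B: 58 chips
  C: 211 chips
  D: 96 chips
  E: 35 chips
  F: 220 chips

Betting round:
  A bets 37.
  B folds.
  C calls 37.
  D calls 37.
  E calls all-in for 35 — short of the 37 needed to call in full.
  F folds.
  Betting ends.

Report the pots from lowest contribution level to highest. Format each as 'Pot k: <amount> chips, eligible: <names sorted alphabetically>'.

Pot 1: 140 chips, eligible: A, C, D, E
Pot 2: 6 chips, eligible: A, C, D

Derivation:
Contributions: A=37, C=37, D=37, E=35
Folded: B, F
Pot levels (distinct totals of non-folded players): 35, 37
Layer 1-35: 35 each from A, C, D, E = 35*4 = 140 chips; eligible A, C, D, E
Layer 36-37: 2 each from A, C, D = 2*3 = 6 chips; eligible A, C, D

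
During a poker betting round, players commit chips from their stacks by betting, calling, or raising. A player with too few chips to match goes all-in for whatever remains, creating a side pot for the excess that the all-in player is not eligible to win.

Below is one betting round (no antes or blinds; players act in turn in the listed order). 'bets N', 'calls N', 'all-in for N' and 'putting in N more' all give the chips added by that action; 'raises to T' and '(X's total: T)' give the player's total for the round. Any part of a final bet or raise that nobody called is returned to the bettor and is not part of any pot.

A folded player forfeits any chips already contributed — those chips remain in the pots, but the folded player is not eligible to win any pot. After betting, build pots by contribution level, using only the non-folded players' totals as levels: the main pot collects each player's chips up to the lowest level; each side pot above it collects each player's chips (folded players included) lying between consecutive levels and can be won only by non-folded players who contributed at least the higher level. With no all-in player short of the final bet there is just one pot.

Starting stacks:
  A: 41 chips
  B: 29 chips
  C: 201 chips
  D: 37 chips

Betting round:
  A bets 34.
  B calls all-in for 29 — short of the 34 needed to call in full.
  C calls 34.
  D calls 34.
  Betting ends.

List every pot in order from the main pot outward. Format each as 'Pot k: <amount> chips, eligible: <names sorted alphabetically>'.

Contributions: A=34, B=29, C=34, D=34
Pot levels (distinct totals of non-folded players): 29, 34
Layer 1-29: 29 each from A, B, C, D = 29*4 = 116 chips; eligible A, B, C, D
Layer 30-34: 5 each from A, C, D = 5*3 = 15 chips; eligible A, C, D

Pot 1: 116 chips, eligible: A, B, C, D
Pot 2: 15 chips, eligible: A, C, D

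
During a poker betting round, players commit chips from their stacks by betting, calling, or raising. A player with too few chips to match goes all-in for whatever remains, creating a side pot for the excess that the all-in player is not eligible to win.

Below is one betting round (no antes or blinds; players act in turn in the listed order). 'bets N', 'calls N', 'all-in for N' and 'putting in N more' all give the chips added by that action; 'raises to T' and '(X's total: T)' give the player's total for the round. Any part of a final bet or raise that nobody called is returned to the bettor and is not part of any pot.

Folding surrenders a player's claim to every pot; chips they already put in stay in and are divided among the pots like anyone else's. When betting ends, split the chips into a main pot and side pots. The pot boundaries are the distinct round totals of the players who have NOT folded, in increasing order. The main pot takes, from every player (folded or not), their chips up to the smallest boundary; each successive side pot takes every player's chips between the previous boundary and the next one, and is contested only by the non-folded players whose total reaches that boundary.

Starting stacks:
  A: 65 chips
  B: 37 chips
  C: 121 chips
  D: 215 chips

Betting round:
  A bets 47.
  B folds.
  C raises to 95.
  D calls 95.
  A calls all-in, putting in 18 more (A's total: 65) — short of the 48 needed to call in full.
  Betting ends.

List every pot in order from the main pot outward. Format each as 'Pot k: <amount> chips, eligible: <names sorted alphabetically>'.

Pot 1: 195 chips, eligible: A, C, D
Pot 2: 60 chips, eligible: C, D

Derivation:
Contributions: A=65, C=95, D=95
Folded: B
Pot levels (distinct totals of non-folded players): 65, 95
Layer 1-65: 65 each from A, C, D = 65*3 = 195 chips; eligible A, C, D
Layer 66-95: 30 each from C, D = 30*2 = 60 chips; eligible C, D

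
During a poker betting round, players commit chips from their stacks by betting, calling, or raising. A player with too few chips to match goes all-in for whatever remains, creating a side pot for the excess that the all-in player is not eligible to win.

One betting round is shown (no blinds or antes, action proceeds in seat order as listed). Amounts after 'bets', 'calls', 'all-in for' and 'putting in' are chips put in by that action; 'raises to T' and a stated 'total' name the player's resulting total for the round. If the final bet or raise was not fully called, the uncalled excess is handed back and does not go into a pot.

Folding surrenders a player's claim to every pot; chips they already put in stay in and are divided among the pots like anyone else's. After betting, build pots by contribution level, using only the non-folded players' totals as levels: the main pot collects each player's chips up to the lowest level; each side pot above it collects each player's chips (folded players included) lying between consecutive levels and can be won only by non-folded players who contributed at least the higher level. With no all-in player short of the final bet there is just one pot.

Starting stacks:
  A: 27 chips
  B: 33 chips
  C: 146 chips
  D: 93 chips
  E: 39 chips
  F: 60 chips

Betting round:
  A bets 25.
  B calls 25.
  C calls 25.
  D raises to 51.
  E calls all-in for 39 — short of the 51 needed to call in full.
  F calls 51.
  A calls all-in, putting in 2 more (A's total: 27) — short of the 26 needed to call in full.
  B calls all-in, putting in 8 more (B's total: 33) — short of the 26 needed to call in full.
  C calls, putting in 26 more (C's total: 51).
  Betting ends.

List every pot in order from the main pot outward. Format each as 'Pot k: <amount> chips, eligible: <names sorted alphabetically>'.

Pot 1: 162 chips, eligible: A, B, C, D, E, F
Pot 2: 30 chips, eligible: B, C, D, E, F
Pot 3: 24 chips, eligible: C, D, E, F
Pot 4: 36 chips, eligible: C, D, F

Derivation:
Contributions: A=27, B=33, C=51, D=51, E=39, F=51
Pot levels (distinct totals of non-folded players): 27, 33, 39, 51
Layer 1-27: 27 each from A, B, C, D, E, F = 27*6 = 162 chips; eligible A, B, C, D, E, F
Layer 28-33: 6 each from B, C, D, E, F = 6*5 = 30 chips; eligible B, C, D, E, F
Layer 34-39: 6 each from C, D, E, F = 6*4 = 24 chips; eligible C, D, E, F
Layer 40-51: 12 each from C, D, F = 12*3 = 36 chips; eligible C, D, F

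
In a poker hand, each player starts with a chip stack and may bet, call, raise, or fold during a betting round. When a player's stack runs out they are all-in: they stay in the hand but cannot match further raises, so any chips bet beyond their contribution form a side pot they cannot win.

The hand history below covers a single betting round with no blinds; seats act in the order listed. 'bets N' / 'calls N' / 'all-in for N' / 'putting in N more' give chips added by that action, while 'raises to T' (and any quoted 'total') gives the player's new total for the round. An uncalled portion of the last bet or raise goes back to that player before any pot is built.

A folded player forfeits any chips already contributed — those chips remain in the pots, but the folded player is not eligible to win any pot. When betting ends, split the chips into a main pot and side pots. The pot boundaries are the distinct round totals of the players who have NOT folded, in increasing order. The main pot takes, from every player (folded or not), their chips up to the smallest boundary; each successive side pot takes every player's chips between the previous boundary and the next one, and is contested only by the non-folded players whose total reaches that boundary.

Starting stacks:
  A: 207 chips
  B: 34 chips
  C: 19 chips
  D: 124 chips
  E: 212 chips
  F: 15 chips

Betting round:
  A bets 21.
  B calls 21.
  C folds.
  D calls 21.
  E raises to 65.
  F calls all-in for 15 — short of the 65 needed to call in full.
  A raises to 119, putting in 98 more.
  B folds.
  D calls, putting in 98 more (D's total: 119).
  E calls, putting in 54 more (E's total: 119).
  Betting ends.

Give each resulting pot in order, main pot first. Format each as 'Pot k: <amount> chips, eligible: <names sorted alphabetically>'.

Pot 1: 75 chips, eligible: A, D, E, F
Pot 2: 318 chips, eligible: A, D, E

Derivation:
Contributions: A=119, B=21, D=119, E=119, F=15
Folded: B, C
Pot levels (distinct totals of non-folded players): 15, 119
Layer 1-15: 15 each from A, B, D, E, F = 15*5 = 75 chips; eligible A, D, E, F
Layer 16-119: A 104 + B 6 + D 104 + E 104 = 318 chips; eligible A, D, E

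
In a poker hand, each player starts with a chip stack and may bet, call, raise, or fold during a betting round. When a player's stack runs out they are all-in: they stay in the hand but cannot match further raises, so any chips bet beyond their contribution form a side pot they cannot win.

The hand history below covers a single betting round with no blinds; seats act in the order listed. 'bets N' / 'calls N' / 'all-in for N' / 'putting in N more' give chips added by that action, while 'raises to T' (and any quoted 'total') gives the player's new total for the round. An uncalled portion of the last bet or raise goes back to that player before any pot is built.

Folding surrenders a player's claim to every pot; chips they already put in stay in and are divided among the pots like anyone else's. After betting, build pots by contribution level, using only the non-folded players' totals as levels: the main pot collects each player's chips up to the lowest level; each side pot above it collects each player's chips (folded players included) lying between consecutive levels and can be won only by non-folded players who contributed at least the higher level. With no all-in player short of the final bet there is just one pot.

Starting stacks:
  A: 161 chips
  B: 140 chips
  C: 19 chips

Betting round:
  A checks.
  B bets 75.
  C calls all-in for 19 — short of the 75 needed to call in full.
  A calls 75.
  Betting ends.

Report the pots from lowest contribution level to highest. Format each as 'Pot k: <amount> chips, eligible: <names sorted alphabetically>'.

Pot 1: 57 chips, eligible: A, B, C
Pot 2: 112 chips, eligible: A, B

Derivation:
Contributions: A=75, B=75, C=19
Pot levels (distinct totals of non-folded players): 19, 75
Layer 1-19: 19 each from A, B, C = 19*3 = 57 chips; eligible A, B, C
Layer 20-75: 56 each from A, B = 56*2 = 112 chips; eligible A, B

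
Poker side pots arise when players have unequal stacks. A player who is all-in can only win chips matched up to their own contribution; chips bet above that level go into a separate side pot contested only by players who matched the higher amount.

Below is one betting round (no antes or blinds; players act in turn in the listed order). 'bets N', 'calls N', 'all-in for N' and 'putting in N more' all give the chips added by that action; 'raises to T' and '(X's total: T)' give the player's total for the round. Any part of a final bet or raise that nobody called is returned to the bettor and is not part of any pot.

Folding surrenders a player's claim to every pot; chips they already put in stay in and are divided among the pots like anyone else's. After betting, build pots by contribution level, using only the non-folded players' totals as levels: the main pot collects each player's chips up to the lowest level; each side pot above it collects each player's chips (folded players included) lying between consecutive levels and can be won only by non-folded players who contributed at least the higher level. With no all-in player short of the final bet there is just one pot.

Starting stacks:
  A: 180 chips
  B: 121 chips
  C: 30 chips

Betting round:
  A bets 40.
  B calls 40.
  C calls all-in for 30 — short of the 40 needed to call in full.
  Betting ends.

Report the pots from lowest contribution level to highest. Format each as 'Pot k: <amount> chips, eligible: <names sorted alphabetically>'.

Contributions: A=40, B=40, C=30
Pot levels (distinct totals of non-folded players): 30, 40
Layer 1-30: 30 each from A, B, C = 30*3 = 90 chips; eligible A, B, C
Layer 31-40: 10 each from A, B = 10*2 = 20 chips; eligible A, B

Pot 1: 90 chips, eligible: A, B, C
Pot 2: 20 chips, eligible: A, B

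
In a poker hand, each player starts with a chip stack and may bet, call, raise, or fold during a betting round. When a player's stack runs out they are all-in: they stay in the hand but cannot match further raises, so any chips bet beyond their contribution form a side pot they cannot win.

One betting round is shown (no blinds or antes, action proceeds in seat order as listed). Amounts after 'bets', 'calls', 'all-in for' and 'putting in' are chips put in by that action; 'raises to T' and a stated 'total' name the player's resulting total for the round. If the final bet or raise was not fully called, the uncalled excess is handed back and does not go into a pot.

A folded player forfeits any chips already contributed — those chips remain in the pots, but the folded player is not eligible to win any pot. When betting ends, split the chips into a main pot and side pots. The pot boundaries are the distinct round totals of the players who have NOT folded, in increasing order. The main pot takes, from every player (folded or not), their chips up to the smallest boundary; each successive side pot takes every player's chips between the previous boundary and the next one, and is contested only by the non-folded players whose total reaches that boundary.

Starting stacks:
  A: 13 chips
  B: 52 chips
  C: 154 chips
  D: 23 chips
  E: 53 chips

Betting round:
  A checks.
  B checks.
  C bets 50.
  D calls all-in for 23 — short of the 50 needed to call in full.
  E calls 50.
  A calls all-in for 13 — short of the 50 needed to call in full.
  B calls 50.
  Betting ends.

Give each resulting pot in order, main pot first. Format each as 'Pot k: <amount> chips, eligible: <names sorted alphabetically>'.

Contributions: A=13, B=50, C=50, D=23, E=50
Pot levels (distinct totals of non-folded players): 13, 23, 50
Layer 1-13: 13 each from A, B, C, D, E = 13*5 = 65 chips; eligible A, B, C, D, E
Layer 14-23: 10 each from B, C, D, E = 10*4 = 40 chips; eligible B, C, D, E
Layer 24-50: 27 each from B, C, E = 27*3 = 81 chips; eligible B, C, E

Pot 1: 65 chips, eligible: A, B, C, D, E
Pot 2: 40 chips, eligible: B, C, D, E
Pot 3: 81 chips, eligible: B, C, E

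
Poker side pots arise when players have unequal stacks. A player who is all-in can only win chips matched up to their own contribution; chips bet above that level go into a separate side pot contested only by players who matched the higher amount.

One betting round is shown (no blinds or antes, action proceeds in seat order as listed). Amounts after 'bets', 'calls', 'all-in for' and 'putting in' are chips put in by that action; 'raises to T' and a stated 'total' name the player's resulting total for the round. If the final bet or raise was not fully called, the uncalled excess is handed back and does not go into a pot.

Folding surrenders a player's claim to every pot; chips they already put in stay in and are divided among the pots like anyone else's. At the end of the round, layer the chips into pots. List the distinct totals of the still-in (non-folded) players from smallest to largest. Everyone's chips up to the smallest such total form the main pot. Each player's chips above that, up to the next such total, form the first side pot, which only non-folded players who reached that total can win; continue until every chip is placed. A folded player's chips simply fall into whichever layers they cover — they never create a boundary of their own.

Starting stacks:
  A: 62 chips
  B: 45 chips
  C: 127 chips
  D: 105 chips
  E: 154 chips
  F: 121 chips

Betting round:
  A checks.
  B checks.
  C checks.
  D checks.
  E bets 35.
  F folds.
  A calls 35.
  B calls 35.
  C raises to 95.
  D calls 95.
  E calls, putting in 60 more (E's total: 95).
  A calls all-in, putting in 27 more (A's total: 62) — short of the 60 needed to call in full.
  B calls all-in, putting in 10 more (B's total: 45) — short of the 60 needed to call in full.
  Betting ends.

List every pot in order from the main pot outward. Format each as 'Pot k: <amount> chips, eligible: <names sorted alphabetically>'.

Pot 1: 225 chips, eligible: A, B, C, D, E
Pot 2: 68 chips, eligible: A, C, D, E
Pot 3: 99 chips, eligible: C, D, E

Derivation:
Contributions: A=62, B=45, C=95, D=95, E=95
Folded: F
Pot levels (distinct totals of non-folded players): 45, 62, 95
Layer 1-45: 45 each from A, B, C, D, E = 45*5 = 225 chips; eligible A, B, C, D, E
Layer 46-62: 17 each from A, C, D, E = 17*4 = 68 chips; eligible A, C, D, E
Layer 63-95: 33 each from C, D, E = 33*3 = 99 chips; eligible C, D, E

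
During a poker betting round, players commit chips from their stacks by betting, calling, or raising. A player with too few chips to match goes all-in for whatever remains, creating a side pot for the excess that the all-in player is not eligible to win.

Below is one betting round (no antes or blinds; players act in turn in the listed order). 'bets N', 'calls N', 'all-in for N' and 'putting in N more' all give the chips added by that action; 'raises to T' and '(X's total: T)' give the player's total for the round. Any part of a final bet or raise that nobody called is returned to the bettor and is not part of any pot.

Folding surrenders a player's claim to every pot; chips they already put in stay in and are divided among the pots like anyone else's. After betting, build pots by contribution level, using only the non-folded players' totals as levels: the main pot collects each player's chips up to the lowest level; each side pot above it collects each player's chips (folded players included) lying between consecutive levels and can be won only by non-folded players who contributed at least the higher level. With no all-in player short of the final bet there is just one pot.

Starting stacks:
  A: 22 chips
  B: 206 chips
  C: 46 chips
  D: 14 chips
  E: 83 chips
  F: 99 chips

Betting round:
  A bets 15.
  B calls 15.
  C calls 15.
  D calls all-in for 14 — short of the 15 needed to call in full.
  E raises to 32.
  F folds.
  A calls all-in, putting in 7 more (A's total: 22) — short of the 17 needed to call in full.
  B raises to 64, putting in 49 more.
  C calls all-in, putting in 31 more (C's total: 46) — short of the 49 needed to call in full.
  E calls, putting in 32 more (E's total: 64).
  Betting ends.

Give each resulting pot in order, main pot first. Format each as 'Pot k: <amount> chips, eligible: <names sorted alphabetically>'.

Contributions: A=22, B=64, C=46, D=14, E=64
Folded: F
Pot levels (distinct totals of non-folded players): 14, 22, 46, 64
Layer 1-14: 14 each from A, B, C, D, E = 14*5 = 70 chips; eligible A, B, C, D, E
Layer 15-22: 8 each from A, B, C, E = 8*4 = 32 chips; eligible A, B, C, E
Layer 23-46: 24 each from B, C, E = 24*3 = 72 chips; eligible B, C, E
Layer 47-64: 18 each from B, E = 18*2 = 36 chips; eligible B, E

Pot 1: 70 chips, eligible: A, B, C, D, E
Pot 2: 32 chips, eligible: A, B, C, E
Pot 3: 72 chips, eligible: B, C, E
Pot 4: 36 chips, eligible: B, E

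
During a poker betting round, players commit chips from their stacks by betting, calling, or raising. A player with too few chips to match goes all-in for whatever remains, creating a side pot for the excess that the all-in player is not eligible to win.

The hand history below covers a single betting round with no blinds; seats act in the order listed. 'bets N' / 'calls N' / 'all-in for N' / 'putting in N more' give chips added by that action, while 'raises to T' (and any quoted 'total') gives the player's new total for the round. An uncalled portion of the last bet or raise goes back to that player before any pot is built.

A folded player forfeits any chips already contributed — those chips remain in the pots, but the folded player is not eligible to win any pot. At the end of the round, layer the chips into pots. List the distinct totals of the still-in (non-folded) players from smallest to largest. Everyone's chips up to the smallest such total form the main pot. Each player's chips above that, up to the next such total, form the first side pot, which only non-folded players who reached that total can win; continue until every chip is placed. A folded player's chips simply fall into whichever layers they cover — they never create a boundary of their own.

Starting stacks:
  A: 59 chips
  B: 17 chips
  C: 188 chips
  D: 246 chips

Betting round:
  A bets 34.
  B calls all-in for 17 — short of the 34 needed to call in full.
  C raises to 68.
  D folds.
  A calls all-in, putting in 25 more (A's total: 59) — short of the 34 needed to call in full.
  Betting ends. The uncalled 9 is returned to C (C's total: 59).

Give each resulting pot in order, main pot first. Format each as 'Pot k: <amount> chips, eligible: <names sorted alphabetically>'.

Contributions (after 9 returned to C): A=59, B=17, C=59
Folded: D
Pot levels (distinct totals of non-folded players): 17, 59
Layer 1-17: 17 each from A, B, C = 17*3 = 51 chips; eligible A, B, C
Layer 18-59: 42 each from A, C = 42*2 = 84 chips; eligible A, C

Pot 1: 51 chips, eligible: A, B, C
Pot 2: 84 chips, eligible: A, C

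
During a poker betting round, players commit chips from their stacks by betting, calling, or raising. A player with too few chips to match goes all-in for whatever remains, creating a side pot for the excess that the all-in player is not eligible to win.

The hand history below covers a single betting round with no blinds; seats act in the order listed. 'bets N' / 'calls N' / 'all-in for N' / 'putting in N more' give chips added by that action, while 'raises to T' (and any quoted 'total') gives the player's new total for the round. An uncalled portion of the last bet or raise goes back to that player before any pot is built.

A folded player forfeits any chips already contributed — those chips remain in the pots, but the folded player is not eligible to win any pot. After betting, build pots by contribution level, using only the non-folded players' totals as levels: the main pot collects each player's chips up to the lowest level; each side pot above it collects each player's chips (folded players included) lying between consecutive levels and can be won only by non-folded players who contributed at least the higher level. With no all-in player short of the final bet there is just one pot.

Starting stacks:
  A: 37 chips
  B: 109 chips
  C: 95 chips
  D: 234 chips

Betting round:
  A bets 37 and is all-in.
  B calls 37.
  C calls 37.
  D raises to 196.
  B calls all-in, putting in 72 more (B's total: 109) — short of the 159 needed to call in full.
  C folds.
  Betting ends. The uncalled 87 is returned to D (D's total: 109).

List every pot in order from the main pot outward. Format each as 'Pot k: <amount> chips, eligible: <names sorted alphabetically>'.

Pot 1: 148 chips, eligible: A, B, D
Pot 2: 144 chips, eligible: B, D

Derivation:
Contributions (after 87 returned to D): A=37, B=109, C=37, D=109
Folded: C
Pot levels (distinct totals of non-folded players): 37, 109
Layer 1-37: 37 each from A, B, C, D = 37*4 = 148 chips; eligible A, B, D
Layer 38-109: 72 each from B, D = 72*2 = 144 chips; eligible B, D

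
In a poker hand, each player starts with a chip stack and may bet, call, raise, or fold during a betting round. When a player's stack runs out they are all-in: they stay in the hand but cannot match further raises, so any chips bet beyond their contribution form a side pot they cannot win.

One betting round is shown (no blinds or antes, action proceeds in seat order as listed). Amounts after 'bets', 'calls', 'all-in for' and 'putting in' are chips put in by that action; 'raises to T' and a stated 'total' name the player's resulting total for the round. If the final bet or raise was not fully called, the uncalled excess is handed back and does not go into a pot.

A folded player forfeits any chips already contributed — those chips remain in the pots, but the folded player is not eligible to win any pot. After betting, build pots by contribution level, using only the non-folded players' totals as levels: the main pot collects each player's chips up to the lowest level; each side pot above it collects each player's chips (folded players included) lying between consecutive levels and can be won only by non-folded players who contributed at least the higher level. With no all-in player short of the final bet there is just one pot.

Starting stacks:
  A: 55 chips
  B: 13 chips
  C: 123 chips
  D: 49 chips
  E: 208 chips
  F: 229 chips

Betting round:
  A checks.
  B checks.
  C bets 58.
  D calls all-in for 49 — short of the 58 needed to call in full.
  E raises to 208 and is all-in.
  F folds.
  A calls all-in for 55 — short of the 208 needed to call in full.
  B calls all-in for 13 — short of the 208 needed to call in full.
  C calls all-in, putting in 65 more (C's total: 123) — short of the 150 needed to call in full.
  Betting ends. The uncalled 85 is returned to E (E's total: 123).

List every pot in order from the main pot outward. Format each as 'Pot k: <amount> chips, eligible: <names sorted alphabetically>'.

Contributions (after 85 returned to E): A=55, B=13, C=123, D=49, E=123
Folded: F
Pot levels (distinct totals of non-folded players): 13, 49, 55, 123
Layer 1-13: 13 each from A, B, C, D, E = 13*5 = 65 chips; eligible A, B, C, D, E
Layer 14-49: 36 each from A, C, D, E = 36*4 = 144 chips; eligible A, C, D, E
Layer 50-55: 6 each from A, C, E = 6*3 = 18 chips; eligible A, C, E
Layer 56-123: 68 each from C, E = 68*2 = 136 chips; eligible C, E

Pot 1: 65 chips, eligible: A, B, C, D, E
Pot 2: 144 chips, eligible: A, C, D, E
Pot 3: 18 chips, eligible: A, C, E
Pot 4: 136 chips, eligible: C, E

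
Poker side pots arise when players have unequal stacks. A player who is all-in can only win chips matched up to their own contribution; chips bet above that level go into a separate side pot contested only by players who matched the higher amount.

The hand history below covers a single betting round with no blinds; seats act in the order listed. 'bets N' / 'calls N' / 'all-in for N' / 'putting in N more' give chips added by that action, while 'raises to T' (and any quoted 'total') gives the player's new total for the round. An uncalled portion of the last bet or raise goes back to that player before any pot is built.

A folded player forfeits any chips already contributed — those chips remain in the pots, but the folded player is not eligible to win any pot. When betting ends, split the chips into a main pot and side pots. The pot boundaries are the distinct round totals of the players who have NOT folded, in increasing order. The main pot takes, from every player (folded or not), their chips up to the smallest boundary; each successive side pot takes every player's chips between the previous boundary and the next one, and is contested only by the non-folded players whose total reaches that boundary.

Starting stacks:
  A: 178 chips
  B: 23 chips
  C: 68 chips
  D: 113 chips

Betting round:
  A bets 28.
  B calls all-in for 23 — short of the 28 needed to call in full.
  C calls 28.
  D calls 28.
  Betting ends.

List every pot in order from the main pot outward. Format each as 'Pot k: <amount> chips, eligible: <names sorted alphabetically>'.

Pot 1: 92 chips, eligible: A, B, C, D
Pot 2: 15 chips, eligible: A, C, D

Derivation:
Contributions: A=28, B=23, C=28, D=28
Pot levels (distinct totals of non-folded players): 23, 28
Layer 1-23: 23 each from A, B, C, D = 23*4 = 92 chips; eligible A, B, C, D
Layer 24-28: 5 each from A, C, D = 5*3 = 15 chips; eligible A, C, D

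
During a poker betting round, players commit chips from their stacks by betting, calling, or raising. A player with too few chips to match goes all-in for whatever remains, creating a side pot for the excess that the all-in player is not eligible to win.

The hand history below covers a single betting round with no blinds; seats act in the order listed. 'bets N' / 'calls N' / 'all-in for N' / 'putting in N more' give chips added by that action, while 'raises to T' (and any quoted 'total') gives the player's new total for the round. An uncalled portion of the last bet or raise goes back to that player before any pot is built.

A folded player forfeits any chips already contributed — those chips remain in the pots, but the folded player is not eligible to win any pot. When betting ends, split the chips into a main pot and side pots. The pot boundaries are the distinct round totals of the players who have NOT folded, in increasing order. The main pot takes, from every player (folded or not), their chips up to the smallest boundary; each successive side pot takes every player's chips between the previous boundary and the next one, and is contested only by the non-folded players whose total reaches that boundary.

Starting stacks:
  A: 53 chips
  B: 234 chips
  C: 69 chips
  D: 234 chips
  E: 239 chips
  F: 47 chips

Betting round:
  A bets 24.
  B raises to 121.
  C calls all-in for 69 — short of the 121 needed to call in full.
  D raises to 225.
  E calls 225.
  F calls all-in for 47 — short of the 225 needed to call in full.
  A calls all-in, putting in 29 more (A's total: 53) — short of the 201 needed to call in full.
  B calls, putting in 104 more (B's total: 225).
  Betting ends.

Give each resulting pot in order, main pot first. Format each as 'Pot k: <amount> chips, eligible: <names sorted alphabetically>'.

Pot 1: 282 chips, eligible: A, B, C, D, E, F
Pot 2: 30 chips, eligible: A, B, C, D, E
Pot 3: 64 chips, eligible: B, C, D, E
Pot 4: 468 chips, eligible: B, D, E

Derivation:
Contributions: A=53, B=225, C=69, D=225, E=225, F=47
Pot levels (distinct totals of non-folded players): 47, 53, 69, 225
Layer 1-47: 47 each from A, B, C, D, E, F = 47*6 = 282 chips; eligible A, B, C, D, E, F
Layer 48-53: 6 each from A, B, C, D, E = 6*5 = 30 chips; eligible A, B, C, D, E
Layer 54-69: 16 each from B, C, D, E = 16*4 = 64 chips; eligible B, C, D, E
Layer 70-225: 156 each from B, D, E = 156*3 = 468 chips; eligible B, D, E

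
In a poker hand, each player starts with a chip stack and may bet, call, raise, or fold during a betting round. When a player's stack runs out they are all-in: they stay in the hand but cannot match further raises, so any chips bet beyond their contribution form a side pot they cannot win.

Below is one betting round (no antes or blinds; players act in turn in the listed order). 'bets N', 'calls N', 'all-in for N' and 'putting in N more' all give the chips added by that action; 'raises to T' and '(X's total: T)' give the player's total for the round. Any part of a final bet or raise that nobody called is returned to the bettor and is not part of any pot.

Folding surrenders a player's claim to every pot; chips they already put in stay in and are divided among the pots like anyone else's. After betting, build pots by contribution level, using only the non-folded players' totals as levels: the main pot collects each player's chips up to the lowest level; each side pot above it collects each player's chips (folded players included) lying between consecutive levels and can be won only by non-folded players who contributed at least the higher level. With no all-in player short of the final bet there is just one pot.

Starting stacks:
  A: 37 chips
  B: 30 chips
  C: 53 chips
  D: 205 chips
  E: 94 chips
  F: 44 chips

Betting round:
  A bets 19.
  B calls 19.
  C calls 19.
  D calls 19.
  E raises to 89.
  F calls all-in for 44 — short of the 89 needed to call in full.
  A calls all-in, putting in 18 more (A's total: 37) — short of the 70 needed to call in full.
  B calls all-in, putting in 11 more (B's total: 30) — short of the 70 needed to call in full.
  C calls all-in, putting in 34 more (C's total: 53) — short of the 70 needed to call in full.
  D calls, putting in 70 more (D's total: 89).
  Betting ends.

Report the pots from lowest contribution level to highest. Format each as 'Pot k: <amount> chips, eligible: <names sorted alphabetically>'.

Pot 1: 180 chips, eligible: A, B, C, D, E, F
Pot 2: 35 chips, eligible: A, C, D, E, F
Pot 3: 28 chips, eligible: C, D, E, F
Pot 4: 27 chips, eligible: C, D, E
Pot 5: 72 chips, eligible: D, E

Derivation:
Contributions: A=37, B=30, C=53, D=89, E=89, F=44
Pot levels (distinct totals of non-folded players): 30, 37, 44, 53, 89
Layer 1-30: 30 each from A, B, C, D, E, F = 30*6 = 180 chips; eligible A, B, C, D, E, F
Layer 31-37: 7 each from A, C, D, E, F = 7*5 = 35 chips; eligible A, C, D, E, F
Layer 38-44: 7 each from C, D, E, F = 7*4 = 28 chips; eligible C, D, E, F
Layer 45-53: 9 each from C, D, E = 9*3 = 27 chips; eligible C, D, E
Layer 54-89: 36 each from D, E = 36*2 = 72 chips; eligible D, E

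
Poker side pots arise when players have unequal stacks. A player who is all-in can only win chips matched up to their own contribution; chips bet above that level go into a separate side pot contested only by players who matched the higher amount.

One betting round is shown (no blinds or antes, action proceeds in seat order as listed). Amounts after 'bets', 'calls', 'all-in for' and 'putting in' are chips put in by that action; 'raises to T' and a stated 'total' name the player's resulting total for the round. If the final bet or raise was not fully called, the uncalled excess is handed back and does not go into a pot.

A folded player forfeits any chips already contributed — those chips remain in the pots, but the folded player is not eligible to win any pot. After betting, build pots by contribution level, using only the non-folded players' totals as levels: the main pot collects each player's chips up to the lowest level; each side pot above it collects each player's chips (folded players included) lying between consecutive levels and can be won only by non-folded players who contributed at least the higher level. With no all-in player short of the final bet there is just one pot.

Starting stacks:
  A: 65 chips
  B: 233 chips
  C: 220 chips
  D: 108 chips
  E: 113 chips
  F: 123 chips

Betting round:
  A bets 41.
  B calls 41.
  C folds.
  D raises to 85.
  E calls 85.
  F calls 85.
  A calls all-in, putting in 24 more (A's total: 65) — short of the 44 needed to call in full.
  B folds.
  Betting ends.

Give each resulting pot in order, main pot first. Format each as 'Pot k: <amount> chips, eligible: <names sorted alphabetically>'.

Pot 1: 301 chips, eligible: A, D, E, F
Pot 2: 60 chips, eligible: D, E, F

Derivation:
Contributions: A=65, B=41, D=85, E=85, F=85
Folded: B, C
Pot levels (distinct totals of non-folded players): 65, 85
Layer 1-65: A 65 + B 41 + D 65 + E 65 + F 65 = 301 chips; eligible A, D, E, F
Layer 66-85: 20 each from D, E, F = 20*3 = 60 chips; eligible D, E, F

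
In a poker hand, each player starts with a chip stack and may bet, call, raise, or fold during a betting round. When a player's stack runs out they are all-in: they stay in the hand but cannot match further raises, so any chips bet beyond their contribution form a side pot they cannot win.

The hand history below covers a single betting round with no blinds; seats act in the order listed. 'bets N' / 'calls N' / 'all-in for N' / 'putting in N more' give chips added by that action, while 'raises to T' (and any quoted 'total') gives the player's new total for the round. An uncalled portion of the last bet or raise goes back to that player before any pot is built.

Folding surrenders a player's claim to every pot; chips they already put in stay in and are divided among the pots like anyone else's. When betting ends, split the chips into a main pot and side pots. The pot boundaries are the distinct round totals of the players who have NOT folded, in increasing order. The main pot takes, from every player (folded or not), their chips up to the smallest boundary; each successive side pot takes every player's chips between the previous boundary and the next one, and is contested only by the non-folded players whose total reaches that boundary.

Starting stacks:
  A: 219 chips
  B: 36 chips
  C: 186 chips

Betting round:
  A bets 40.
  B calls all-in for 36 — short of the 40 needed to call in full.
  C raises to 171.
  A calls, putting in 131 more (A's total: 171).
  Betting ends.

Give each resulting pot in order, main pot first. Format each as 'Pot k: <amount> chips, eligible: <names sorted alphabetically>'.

Contributions: A=171, B=36, C=171
Pot levels (distinct totals of non-folded players): 36, 171
Layer 1-36: 36 each from A, B, C = 36*3 = 108 chips; eligible A, B, C
Layer 37-171: 135 each from A, C = 135*2 = 270 chips; eligible A, C

Pot 1: 108 chips, eligible: A, B, C
Pot 2: 270 chips, eligible: A, C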